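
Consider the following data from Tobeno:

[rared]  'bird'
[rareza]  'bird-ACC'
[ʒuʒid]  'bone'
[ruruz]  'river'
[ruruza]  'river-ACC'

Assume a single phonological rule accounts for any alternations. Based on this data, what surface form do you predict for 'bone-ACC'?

The stem for 'bird' ends in [d] in [rared] but [z] in [rareza].
If /z/ were underlying and a rule turned it into [d] in isolation, 'river' would also alternate; but it has [z] in both [ruruz] and [ruruza].
The alternation reflects intervocalic spirantization: voiced stops become fricatives between vowels. /d/ is underlying.
From [ʒuʒid] the stem 'bone' is /ʒuʒid/; between vowels this yields [ʒuʒiza].

[ʒuʒiza]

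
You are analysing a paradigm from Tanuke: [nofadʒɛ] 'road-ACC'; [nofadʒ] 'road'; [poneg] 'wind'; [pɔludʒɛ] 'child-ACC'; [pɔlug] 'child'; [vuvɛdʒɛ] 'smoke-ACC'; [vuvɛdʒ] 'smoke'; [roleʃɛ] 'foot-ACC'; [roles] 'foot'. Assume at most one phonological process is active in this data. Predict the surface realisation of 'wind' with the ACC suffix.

[ponedʒɛ]

The stem for 'child' ends in [dʒ] in [pɔludʒɛ] but [g] in [pɔlug].
Compare 'road', with invariant [dʒ] in [nofadʒɛ] and [nofadʒ]: an analysis with underlying /dʒ/ and a rule producing [g] in isolation would wrongly predict alternation here too.
Therefore /g/ is basic and [dʒ] is derived by palatalization before a front vowel (/g/ and /s/ become palato-alveolar [dʒ] and [ʃ] before a front vowel).
The one attested form of 'wind', [poneg], shows underlying /poneg/. Applying the same rule before a front vowel gives [ponedʒɛ].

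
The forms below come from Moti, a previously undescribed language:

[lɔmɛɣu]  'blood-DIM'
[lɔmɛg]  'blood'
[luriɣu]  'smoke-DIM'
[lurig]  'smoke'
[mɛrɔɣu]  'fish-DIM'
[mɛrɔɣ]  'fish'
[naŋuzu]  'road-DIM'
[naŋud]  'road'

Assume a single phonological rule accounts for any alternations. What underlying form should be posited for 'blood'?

/lɔmɛg/

The root 'blood' surfaces as [lɔmɛɣu] and [lɔmɛg], with a stem-final [ɣ] ~ [g] alternation.
But 'fish' keeps [ɣ] in both environments ([mɛrɔɣu], [mɛrɔɣ]), so there is no rule changing /ɣ/ to [g] in isolation.
The underlying segment must be /g/; voiced stops become fricatives between vowels, yielding [ɣ] there.
The underlying form of 'blood' is therefore /lɔmɛg/.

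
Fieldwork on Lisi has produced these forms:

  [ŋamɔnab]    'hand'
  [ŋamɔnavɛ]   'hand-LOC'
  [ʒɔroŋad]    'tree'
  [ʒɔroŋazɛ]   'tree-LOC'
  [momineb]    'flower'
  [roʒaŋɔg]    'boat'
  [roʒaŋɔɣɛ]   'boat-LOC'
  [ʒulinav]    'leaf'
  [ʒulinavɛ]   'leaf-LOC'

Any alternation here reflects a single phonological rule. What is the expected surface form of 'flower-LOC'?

[mominevɛ]

In [ŋamɔnab] and [ŋamɔnavɛ] the final segment of 'hand' alternates: [b] ~ [v].
Compare 'leaf', with invariant [v] in [ʒulinav] and [ʒulinavɛ]: an analysis with underlying /v/ and a rule producing [b] in isolation would wrongly predict alternation here too.
The underlying segment must be /b/; voiced stops become fricatives between vowels, yielding [v] there.
From [momineb] the stem 'flower' is /momineb/; between vowels this yields [mominevɛ].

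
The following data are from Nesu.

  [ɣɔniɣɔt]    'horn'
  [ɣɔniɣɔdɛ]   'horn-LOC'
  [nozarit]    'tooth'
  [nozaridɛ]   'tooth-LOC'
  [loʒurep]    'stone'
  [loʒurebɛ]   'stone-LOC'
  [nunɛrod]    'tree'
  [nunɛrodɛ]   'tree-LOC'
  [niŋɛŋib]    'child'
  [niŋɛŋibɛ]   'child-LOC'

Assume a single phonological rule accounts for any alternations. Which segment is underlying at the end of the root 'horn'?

The stem for 'horn' ends in [t] in [ɣɔniɣɔt] but [d] in [ɣɔniɣɔdɛ].
The stem 'tree' ([nunɛrod], [nunɛrodɛ]) shows [d] unchanged in both environments, so [d] cannot be basic with [t] derived in isolation.
The underlying segment must be /t/; voiceless stops become voiced between vowels, yielding [d] there.

/t/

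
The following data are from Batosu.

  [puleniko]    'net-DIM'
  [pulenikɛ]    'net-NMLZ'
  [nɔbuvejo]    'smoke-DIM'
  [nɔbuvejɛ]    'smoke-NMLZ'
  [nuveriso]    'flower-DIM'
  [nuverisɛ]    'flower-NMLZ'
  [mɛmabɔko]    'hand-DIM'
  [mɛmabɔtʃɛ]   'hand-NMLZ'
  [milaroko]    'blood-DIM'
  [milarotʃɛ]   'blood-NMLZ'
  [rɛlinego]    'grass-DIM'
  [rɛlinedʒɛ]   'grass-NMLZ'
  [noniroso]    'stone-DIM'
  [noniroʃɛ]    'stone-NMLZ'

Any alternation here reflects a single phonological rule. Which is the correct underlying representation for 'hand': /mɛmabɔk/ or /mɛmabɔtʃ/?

/mɛmabɔtʃ/

In [mɛmabɔko] and [mɛmabɔtʃɛ] the final segment of 'hand' alternates: [k] ~ [tʃ].
If /k/ were underlying and a rule turned it into [tʃ] before the NMLZ suffix, 'net' would also alternate; but it has [k] in both [puleniko] and [pulenikɛ].
So /tʃ/ is underlying, and a rule of depalatalization — palato-alveolar /tʃ/, /dʒ/ and /ʃ/ become [k], [g] and [s] when no front vowel follows — gives [k].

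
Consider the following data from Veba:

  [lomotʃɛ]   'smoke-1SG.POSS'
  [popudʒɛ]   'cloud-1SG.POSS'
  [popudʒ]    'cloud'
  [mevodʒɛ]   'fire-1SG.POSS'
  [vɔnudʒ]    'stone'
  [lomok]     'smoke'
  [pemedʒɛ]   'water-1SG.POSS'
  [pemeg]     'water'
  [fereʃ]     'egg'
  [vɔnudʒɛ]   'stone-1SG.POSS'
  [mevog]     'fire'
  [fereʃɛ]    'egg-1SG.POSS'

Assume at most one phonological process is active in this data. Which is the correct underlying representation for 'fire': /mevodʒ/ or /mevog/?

'fire' shows [dʒ] ~ [g] at the end of the stem ([mevodʒɛ] vs [mevog]).
The stem 'cloud' ([popudʒɛ], [popudʒ]) shows [dʒ] unchanged in both environments, so [dʒ] cannot be basic with [g] derived in isolation.
The underlying segment must be /g/; /k/ and /g/ become palato-alveolar [tʃ] and [dʒ] before a front vowel, yielding [dʒ] there.

/mevog/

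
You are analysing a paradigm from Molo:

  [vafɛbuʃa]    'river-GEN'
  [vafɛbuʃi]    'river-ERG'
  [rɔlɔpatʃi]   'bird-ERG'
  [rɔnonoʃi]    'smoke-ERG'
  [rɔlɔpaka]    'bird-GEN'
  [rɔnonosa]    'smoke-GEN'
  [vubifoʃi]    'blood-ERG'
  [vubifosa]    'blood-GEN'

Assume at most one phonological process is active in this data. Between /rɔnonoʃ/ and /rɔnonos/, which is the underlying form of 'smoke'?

The stem for 'smoke' ends in [ʃ] in [rɔnonoʃi] but [s] in [rɔnonosa].
If /ʃ/ were underlying and a rule turned it into [s] before the GEN suffix, 'river' would also alternate; but it has [ʃ] in both [vafɛbuʃi] and [vafɛbuʃa].
The underlying segment must be /s/; /k/ and /s/ become palato-alveolar [tʃ] and [ʃ] before a front vowel, yielding [ʃ] there.

/rɔnonos/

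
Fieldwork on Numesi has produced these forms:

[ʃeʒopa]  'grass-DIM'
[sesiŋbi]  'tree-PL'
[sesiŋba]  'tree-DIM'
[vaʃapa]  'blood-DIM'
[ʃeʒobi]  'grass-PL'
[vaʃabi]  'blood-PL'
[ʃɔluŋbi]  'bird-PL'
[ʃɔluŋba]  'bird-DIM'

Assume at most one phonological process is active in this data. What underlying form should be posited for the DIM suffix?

/-pa/

The DIM suffix surfaces as [-ba] and [-pa], depending on the final segment of the stem.
By contrast the PL suffix keeps its initial [b] throughout — that segment must be underlying.
So the underlying form is /-pa/, and voiceless stops become voiced after a nasal.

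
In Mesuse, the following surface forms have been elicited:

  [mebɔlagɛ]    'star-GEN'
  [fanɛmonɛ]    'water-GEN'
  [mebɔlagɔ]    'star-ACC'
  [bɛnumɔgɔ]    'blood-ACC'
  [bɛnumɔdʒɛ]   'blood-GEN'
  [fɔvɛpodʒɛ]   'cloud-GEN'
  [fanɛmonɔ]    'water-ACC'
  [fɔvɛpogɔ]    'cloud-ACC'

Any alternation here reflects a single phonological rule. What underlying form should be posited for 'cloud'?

'cloud' shows [dʒ] ~ [g] at the end of the stem ([fɔvɛpodʒɛ] vs [fɔvɛpogɔ]).
Compare 'star', with invariant [g] in [mebɔlagɛ] and [mebɔlagɔ]: an analysis with underlying /g/ and a rule producing [dʒ] before the GEN suffix would wrongly predict alternation here too.
The alternation reflects depalatalization: palato-alveolar /dʒ/ becomes [g] when no front vowel follows. /dʒ/ is underlying.

/fɔvɛpodʒ/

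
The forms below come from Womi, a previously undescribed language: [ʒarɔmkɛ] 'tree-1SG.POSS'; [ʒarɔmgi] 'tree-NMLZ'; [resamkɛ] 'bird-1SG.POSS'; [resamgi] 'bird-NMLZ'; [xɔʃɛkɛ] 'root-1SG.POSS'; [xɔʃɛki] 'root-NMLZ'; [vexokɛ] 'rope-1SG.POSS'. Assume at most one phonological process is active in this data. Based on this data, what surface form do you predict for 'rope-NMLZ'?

The NMLZ morpheme has two allomorphs, [-gi] and [-ki].
The 1SG.POSS suffix, which begins with [k], is invariant after every stem; so [k] is not altered by any rule here.
The NMLZ suffix is therefore /-gi/ underlyingly, with post-vocalic devoicing: voiced stops become voiceless after a vowel.
After 'rope', which ends in a vowel, the suffix surfaces as [-ki], giving [vexoki].

[vexoki]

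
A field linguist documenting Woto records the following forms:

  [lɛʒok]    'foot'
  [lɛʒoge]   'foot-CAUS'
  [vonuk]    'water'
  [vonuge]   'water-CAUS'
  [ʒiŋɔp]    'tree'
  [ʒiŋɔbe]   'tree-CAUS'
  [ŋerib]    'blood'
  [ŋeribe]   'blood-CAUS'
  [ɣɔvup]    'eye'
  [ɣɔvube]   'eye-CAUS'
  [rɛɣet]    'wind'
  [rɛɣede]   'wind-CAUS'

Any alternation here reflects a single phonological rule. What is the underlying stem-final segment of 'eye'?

'eye' shows [p] ~ [b] at the end of the stem ([ɣɔvup] vs [ɣɔvube]).
But 'blood' keeps [b] in both environments ([ŋerib], [ŋeribe]), so there is no rule changing /b/ to [p] in isolation.
Therefore /p/ is basic and [b] is derived by intervocalic voicing (voiceless stops become voiced between vowels).

/p/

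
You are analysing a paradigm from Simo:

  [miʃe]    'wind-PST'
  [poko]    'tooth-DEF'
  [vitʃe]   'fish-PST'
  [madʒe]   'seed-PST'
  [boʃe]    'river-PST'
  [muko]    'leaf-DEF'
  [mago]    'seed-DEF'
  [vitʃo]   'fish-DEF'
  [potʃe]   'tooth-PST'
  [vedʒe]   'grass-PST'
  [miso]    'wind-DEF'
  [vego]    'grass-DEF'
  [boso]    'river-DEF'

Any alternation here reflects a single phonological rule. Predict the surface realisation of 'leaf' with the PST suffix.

[mutʃe]

The stem for 'tooth' ends in [k] in [poko] but [tʃ] in [potʃe].
If /tʃ/ were underlying and a rule turned it into [k] before the DEF suffix, 'fish' would also alternate; but it has [tʃ] in both [vitʃo] and [vitʃe].
Therefore /k/ is basic and [tʃ] is derived by palatalization before a front vowel (/k/, /g/ and /s/ become palato-alveolar [tʃ], [dʒ] and [ʃ] before a front vowel).
The one attested form of 'leaf', [muko], shows underlying /muk/. Applying the same rule before a front vowel gives [mutʃe].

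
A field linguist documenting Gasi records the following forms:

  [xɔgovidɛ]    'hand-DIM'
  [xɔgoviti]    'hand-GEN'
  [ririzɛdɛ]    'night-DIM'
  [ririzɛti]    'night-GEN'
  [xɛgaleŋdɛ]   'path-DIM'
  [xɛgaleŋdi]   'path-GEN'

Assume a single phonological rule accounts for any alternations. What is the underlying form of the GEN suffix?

/-ti/

The GEN morpheme has two allomorphs, [-di] and [-ti].
By contrast the DIM suffix keeps its initial [d] throughout — that segment must be underlying.
The GEN suffix is therefore /-ti/ underlyingly, with post-nasal voicing: voiceless stops become voiced after a nasal.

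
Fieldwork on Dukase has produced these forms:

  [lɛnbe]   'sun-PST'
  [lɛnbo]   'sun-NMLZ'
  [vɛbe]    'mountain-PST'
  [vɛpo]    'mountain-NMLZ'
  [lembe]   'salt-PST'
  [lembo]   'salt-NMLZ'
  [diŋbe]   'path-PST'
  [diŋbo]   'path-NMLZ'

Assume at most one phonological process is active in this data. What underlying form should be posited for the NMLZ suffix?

The NMLZ suffix surfaces as [-bo] and [-po], depending on the final segment of the stem.
By contrast the PST suffix keeps its initial [b] throughout — that segment must be underlying.
So the underlying form is /-po/, and voiceless stops become voiced after a nasal.

/-po/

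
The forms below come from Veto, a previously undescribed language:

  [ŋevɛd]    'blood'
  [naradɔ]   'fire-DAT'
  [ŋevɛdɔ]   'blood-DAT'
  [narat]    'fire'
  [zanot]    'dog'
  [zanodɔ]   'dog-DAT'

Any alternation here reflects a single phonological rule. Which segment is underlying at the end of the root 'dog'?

The stem for 'dog' ends in [t] in [zanot] but [d] in [zanodɔ].
The stem 'blood' ([ŋevɛd], [ŋevɛdɔ]) shows [d] unchanged in both environments, so [d] cannot be basic with [t] derived in isolation.
The underlying segment must be /t/; voiceless stops become voiced between vowels, yielding [d] there.

/t/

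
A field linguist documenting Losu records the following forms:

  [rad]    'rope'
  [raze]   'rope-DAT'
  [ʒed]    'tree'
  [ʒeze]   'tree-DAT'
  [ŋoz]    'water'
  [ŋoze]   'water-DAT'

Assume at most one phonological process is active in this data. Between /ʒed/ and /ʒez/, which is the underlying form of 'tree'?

/ʒed/

'tree' shows [d] ~ [z] at the end of the stem ([ʒed] vs [ʒeze]).
If /z/ were underlying and a rule turned it into [d] in isolation, 'water' would also alternate; but it has [z] in both [ŋoz] and [ŋoze].
Therefore /d/ is basic and [z] is derived by intervocalic spirantization (voiced stops become fricatives between vowels).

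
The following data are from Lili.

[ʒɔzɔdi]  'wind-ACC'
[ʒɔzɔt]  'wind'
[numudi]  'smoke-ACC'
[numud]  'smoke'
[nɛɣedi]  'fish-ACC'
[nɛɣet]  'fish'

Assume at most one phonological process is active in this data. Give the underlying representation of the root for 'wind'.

'wind' shows [d] ~ [t] at the end of the stem ([ʒɔzɔdi] vs [ʒɔzɔt]).
But 'smoke' keeps [d] in both environments ([numudi], [numud]), so there is no rule changing /d/ to [t] in isolation.
So /t/ is underlying, and a rule of intervocalic voicing — voiceless stops become voiced between vowels — gives [d].

/ʒɔzɔt/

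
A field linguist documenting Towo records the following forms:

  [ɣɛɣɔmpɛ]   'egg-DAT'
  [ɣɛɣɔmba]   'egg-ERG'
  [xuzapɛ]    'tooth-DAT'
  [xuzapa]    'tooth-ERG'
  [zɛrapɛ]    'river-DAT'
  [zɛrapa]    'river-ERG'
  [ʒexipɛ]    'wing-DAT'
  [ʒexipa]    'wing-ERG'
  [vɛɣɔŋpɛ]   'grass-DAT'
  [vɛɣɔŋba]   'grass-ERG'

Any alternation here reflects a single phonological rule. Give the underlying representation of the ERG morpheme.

/-ba/

The ERG suffix surfaces as [-ba] and [-pa], depending on the final segment of the stem.
The DAT suffix, which begins with [p], is invariant after every stem; so [p] is not altered by any rule here.
The ERG suffix is therefore /-ba/ underlyingly, with post-vocalic devoicing: voiced stops become voiceless after a vowel.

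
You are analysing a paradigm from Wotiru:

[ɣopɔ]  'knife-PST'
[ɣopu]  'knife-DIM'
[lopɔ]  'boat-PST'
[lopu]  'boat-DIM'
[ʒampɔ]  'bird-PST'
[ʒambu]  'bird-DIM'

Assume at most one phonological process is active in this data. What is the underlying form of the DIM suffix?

/-bu/

The DIM morpheme has two allomorphs, [-bu] and [-pu].
By contrast the PST suffix keeps its initial [p] throughout — that segment must be underlying.
So the underlying form is /-bu/, and voiced stops become voiceless after a vowel.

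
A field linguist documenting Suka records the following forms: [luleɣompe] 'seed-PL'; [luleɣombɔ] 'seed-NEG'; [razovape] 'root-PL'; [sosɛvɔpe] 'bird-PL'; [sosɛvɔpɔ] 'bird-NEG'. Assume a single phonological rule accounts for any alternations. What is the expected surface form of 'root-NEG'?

[razovapɔ]

The NEG morpheme has two allomorphs, [-bɔ] and [-pɔ].
By contrast the PL suffix keeps its initial [p] throughout — that segment must be underlying.
The NEG suffix is therefore /-bɔ/ underlyingly, with post-vocalic devoicing: voiced stops become voiceless after a vowel.
After 'root', which ends in a vowel, the suffix surfaces as [-pɔ], giving [razovapɔ].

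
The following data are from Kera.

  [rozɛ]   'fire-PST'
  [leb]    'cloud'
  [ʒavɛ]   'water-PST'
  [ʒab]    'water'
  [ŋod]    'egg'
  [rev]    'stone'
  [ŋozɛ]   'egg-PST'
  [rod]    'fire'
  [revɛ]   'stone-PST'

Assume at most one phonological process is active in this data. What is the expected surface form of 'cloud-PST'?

The root 'water' surfaces as [ʒavɛ] and [ʒab], with a stem-final [v] ~ [b] alternation.
If /v/ were underlying and a rule turned it into [b] in isolation, 'stone' would also alternate; but it has [v] in both [revɛ] and [rev].
So /b/ is underlying, and a rule of intervocalic spirantization — voiced stops become fricatives between vowels — gives [v].
From [leb] the stem 'cloud' is /leb/; between vowels this yields [levɛ].

[levɛ]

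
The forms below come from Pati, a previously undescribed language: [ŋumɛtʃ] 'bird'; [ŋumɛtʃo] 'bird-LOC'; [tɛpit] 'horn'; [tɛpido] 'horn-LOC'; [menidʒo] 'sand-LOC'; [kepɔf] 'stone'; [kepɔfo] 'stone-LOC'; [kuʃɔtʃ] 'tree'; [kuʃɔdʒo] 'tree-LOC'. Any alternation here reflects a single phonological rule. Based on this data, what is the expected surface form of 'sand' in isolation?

'tree' shows [tʃ] ~ [dʒ] at the end of the stem ([kuʃɔtʃ] vs [kuʃɔdʒo]).
The stem 'bird' ([ŋumɛtʃ], [ŋumɛtʃo]) shows [tʃ] unchanged in both environments, so [tʃ] cannot be basic with [dʒ] derived before the LOC suffix.
Therefore /dʒ/ is basic and [tʃ] is derived by word-final obstruent devoicing (voiced obstruents become voiceless word-finally).
From [menidʒo] the stem 'sand' is /menidʒ/; word-finally this yields [menitʃ].

[menitʃ]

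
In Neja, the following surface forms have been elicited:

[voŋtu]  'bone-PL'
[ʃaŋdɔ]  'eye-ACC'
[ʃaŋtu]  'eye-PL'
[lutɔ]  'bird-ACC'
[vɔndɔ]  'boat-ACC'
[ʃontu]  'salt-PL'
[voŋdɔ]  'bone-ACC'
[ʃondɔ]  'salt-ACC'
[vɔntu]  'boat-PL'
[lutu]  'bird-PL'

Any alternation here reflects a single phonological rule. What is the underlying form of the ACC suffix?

/-dɔ/

The ACC morpheme has two allomorphs, [-dɔ] and [-tɔ].
By contrast the PL suffix keeps its initial [t] throughout — that segment must be underlying.
So the underlying form is /-dɔ/, and voiced stops become voiceless after a vowel.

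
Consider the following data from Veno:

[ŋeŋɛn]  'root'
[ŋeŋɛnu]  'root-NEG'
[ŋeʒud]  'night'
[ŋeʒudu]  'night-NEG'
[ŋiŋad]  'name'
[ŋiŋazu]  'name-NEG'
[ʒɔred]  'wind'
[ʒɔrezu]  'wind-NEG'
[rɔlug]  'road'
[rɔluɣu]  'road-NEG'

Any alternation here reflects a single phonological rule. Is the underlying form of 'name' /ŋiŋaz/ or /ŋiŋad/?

The root 'name' surfaces as [ŋiŋad] and [ŋiŋazu], with a stem-final [d] ~ [z] alternation.
If /d/ were underlying and a rule turned it into [z] before the NEG suffix, 'night' would also alternate; but it has [d] in both [ŋeʒud] and [ŋeʒudu].
The alternation reflects word-final hardening: voiced fricatives become stops word-finally. /z/ is underlying.

/ŋiŋaz/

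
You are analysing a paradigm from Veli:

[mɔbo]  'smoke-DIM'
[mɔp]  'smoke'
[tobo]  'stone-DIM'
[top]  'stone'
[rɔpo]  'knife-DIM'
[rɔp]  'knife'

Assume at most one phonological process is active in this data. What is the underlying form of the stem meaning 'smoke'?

The root 'smoke' surfaces as [mɔbo] and [mɔp], with a stem-final [b] ~ [p] alternation.
If /p/ were underlying and a rule turned it into [b] before the DIM suffix, 'knife' would also alternate; but it has [p] in both [rɔpo] and [rɔp].
The alternation reflects word-final obstruent devoicing: voiced obstruents become voiceless word-finally. /b/ is underlying.

/mɔb/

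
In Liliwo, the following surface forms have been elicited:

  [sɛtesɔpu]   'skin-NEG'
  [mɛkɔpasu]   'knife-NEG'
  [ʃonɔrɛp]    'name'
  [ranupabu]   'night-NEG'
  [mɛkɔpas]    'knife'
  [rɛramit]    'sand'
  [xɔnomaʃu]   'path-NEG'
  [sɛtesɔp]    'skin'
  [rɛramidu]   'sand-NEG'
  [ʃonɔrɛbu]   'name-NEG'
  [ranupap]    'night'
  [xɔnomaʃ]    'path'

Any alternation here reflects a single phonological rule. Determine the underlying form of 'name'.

'name' shows [p] ~ [b] at the end of the stem ([ʃonɔrɛp] vs [ʃonɔrɛbu]).
The stem 'skin' ([sɛtesɔp], [sɛtesɔpu]) shows [p] unchanged in both environments, so [p] cannot be basic with [b] derived before the NEG suffix.
The alternation reflects word-final obstruent devoicing: voiced obstruents become voiceless word-finally. /b/ is underlying.
The underlying form of 'name' is therefore /ʃonɔrɛb/.

/ʃonɔrɛb/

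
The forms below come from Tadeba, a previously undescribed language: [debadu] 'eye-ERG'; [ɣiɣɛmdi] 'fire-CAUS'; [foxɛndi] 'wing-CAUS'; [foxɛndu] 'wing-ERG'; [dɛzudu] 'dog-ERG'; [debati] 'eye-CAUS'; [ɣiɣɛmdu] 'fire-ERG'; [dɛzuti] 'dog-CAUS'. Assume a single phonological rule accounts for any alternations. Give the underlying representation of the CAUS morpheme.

/-ti/

The CAUS suffix surfaces as [-di] and [-ti], depending on the final segment of the stem.
The ERG suffix, which begins with [d], is invariant after every stem; so [d] is not altered by any rule here.
The CAUS suffix is therefore /-ti/ underlyingly, with post-nasal voicing: voiceless stops become voiced after a nasal.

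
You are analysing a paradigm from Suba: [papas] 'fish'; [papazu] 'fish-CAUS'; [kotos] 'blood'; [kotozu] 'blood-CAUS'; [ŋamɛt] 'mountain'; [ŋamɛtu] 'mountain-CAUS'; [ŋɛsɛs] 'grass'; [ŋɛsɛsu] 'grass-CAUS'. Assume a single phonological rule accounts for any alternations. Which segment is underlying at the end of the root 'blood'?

/z/

The stem for 'blood' ends in [s] in [kotos] but [z] in [kotozu].
But 'grass' keeps [s] in both environments ([ŋɛsɛs], [ŋɛsɛsu]), so there is no rule changing /s/ to [z] before the CAUS suffix.
The underlying segment must be /z/; voiced obstruents become voiceless word-finally, yielding [s] there.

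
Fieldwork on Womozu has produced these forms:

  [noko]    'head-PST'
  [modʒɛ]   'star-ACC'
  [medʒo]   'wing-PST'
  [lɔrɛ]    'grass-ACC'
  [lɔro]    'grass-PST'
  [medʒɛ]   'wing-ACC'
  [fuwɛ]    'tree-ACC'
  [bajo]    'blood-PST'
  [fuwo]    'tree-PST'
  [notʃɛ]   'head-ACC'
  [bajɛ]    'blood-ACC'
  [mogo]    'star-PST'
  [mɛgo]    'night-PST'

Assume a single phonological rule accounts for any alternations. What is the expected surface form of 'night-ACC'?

The stem for 'star' ends in [dʒ] in [modʒɛ] but [g] in [mogo].
If /dʒ/ were underlying and a rule turned it into [g] before the PST suffix, 'wing' would also alternate; but it has [dʒ] in both [medʒɛ] and [medʒo].
The alternation reflects palatalization before a front vowel: /k/ and /g/ become palato-alveolar [tʃ] and [dʒ] before a front vowel. /g/ is underlying.
From [mɛgo] the stem 'night' is /mɛg/; before a front vowel this yields [mɛdʒɛ].

[mɛdʒɛ]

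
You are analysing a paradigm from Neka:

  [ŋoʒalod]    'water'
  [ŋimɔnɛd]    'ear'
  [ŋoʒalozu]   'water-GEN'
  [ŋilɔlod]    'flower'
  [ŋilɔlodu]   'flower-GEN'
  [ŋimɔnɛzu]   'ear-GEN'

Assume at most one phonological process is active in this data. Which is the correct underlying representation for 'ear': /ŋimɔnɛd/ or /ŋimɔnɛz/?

'ear' shows [d] ~ [z] at the end of the stem ([ŋimɔnɛd] vs [ŋimɔnɛzu]).
But 'flower' keeps [d] in both environments ([ŋilɔlod], [ŋilɔlodu]), so there is no rule changing /d/ to [z] before the GEN suffix.
The underlying segment must be /z/; voiced fricatives become stops word-finally, yielding [d] there.

/ŋimɔnɛz/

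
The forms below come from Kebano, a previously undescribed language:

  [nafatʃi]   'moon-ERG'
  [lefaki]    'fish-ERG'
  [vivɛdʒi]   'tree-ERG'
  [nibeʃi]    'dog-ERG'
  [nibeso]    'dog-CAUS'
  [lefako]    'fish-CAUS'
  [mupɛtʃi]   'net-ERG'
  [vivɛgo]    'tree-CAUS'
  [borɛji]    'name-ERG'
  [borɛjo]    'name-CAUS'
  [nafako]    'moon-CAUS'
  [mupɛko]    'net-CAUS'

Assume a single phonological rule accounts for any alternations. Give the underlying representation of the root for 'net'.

/mupɛtʃ/

The stem for 'net' ends in [tʃ] in [mupɛtʃi] but [k] in [mupɛko].
If /k/ were underlying and a rule turned it into [tʃ] before the ERG suffix, 'fish' would also alternate; but it has [k] in both [lefaki] and [lefako].
Therefore /tʃ/ is basic and [k] is derived by depalatalization (palato-alveolar /tʃ/, /dʒ/ and /ʃ/ become [k], [g] and [s] when no front vowel follows).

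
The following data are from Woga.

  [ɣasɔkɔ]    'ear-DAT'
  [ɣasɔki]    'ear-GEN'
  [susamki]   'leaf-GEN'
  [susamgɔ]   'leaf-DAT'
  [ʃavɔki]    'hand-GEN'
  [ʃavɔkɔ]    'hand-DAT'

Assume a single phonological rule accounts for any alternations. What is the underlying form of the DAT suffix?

/-gɔ/

The DAT morpheme has two allomorphs, [-gɔ] and [-kɔ].
By contrast the GEN suffix keeps its initial [k] throughout — that segment must be underlying.
The DAT suffix is therefore /-gɔ/ underlyingly, with post-vocalic devoicing: voiced stops become voiceless after a vowel.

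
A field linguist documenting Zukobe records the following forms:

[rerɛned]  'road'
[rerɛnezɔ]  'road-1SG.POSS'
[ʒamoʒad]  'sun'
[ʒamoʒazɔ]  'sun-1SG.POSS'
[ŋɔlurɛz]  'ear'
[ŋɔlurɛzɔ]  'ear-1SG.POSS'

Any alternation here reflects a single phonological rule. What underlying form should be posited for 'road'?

/rerɛned/

The root 'road' surfaces as [rerɛned] and [rerɛnezɔ], with a stem-final [d] ~ [z] alternation.
Compare 'ear', with invariant [z] in [ŋɔlurɛz] and [ŋɔlurɛzɔ]: an analysis with underlying /z/ and a rule producing [d] in isolation would wrongly predict alternation here too.
So /d/ is underlying, and a rule of intervocalic spirantization — voiced stops become fricatives between vowels — gives [z].
Hence 'road' is /rerɛned/ underlyingly.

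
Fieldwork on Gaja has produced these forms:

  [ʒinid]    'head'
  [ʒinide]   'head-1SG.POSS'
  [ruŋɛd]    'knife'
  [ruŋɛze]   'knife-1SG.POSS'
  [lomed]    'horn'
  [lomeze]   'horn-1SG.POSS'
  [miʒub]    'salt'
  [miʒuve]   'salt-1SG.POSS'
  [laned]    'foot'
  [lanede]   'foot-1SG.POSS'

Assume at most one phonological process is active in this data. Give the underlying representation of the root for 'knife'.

'knife' shows [d] ~ [z] at the end of the stem ([ruŋɛd] vs [ruŋɛze]).
But 'head' keeps [d] in both environments ([ʒinid], [ʒinide]), so there is no rule changing /d/ to [z] before the 1SG.POSS suffix.
The alternation reflects word-final hardening: voiced fricatives become stops word-finally. /z/ is underlying.
The underlying form of 'knife' is therefore /ruŋɛz/.

/ruŋɛz/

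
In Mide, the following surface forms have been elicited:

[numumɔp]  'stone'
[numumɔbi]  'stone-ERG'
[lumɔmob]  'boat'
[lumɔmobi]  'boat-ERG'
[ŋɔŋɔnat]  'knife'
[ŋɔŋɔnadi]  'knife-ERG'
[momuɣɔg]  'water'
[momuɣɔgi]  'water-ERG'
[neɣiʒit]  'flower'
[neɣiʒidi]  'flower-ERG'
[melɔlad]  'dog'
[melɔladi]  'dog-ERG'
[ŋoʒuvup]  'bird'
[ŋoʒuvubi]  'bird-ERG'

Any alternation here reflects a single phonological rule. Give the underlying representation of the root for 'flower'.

The root 'flower' surfaces as [neɣiʒit] and [neɣiʒidi], with a stem-final [t] ~ [d] alternation.
But 'dog' keeps [d] in both environments ([melɔlad], [melɔladi]), so there is no rule changing /d/ to [t] in isolation.
The underlying segment must be /t/; voiceless stops become voiced between vowels, yielding [d] there.

/neɣiʒit/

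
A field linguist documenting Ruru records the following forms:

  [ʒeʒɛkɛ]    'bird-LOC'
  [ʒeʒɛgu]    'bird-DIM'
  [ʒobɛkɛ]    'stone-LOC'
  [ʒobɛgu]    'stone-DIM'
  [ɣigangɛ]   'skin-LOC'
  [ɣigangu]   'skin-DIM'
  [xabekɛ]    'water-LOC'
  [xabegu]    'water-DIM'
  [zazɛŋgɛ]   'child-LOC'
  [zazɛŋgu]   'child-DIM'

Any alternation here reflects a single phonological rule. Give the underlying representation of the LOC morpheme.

/-kɛ/

The LOC suffix surfaces as [-gɛ] and [-kɛ], depending on the final segment of the stem.
The DIM suffix, which begins with [g], is invariant after every stem; so [g] is not altered by any rule here.
So the underlying form is /-kɛ/, and voiceless stops become voiced after a nasal.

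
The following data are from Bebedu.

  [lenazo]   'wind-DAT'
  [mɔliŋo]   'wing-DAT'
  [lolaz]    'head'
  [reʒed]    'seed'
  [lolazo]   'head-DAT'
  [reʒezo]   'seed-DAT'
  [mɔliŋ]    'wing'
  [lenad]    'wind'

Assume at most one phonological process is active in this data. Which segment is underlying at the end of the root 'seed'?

/d/

In [reʒed] and [reʒezo] the final segment of 'seed' alternates: [d] ~ [z].
Compare 'head', with invariant [z] in [lolaz] and [lolazo]: an analysis with underlying /z/ and a rule producing [d] in isolation would wrongly predict alternation here too.
The alternation reflects intervocalic spirantization: voiced stops become fricatives between vowels. /d/ is underlying.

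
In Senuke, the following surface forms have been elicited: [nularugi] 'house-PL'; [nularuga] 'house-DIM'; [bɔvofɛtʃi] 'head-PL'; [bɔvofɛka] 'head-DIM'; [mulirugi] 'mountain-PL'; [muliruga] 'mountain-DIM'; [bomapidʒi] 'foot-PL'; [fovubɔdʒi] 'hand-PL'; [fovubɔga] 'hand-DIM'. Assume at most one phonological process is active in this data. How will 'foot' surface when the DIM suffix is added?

[bomapiga]

'hand' shows [dʒ] ~ [g] at the end of the stem ([fovubɔdʒi] vs [fovubɔga]).
But 'house' keeps [g] in both environments ([nularugi], [nularuga]), so there is no rule changing /g/ to [dʒ] before the PL suffix.
The underlying segment must be /dʒ/; palato-alveolar /tʃ/ and /dʒ/ become [k] and [g] when no front vowel follows, yielding [g] there.
From [bomapidʒi] the stem 'foot' is /bomapidʒ/; when no front vowel follows this yields [bomapiga].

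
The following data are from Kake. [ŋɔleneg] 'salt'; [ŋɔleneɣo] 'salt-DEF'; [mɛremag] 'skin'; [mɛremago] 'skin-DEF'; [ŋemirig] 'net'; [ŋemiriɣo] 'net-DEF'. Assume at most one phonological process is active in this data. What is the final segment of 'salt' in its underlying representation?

The root 'salt' surfaces as [ŋɔleneg] and [ŋɔleneɣo], with a stem-final [g] ~ [ɣ] alternation.
But 'skin' keeps [g] in both environments ([mɛremag], [mɛremago]), so there is no rule changing /g/ to [ɣ] before the DEF suffix.
The alternation reflects word-final hardening: voiced fricatives become stops word-finally. /ɣ/ is underlying.

/ɣ/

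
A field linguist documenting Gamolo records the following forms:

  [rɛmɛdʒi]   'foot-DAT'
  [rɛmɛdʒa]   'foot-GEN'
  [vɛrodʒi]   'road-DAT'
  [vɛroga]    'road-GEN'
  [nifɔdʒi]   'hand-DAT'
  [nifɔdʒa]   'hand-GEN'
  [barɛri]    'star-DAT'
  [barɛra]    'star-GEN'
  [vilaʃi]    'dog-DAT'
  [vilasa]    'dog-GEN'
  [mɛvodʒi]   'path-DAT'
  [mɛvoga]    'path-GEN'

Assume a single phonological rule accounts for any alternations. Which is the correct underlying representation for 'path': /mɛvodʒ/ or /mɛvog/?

'path' shows [dʒ] ~ [g] at the end of the stem ([mɛvodʒi] vs [mɛvoga]).
But 'hand' keeps [dʒ] in both environments ([nifɔdʒi], [nifɔdʒa]), so there is no rule changing /dʒ/ to [g] before the GEN suffix.
Therefore /g/ is basic and [dʒ] is derived by palatalization before a front vowel (/g/ and /s/ become palato-alveolar [dʒ] and [ʃ] before a front vowel).

/mɛvog/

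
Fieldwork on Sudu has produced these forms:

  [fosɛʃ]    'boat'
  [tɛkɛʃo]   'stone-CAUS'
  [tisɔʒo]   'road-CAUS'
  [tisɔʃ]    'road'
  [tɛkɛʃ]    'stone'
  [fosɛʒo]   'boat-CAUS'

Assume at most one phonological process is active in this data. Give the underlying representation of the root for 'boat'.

The stem for 'boat' ends in [ʒ] in [fosɛʒo] but [ʃ] in [fosɛʃ].
Compare 'stone', with invariant [ʃ] in [tɛkɛʃo] and [tɛkɛʃ]: an analysis with underlying /ʃ/ and a rule producing [ʒ] before the CAUS suffix would wrongly predict alternation here too.
The underlying segment must be /ʒ/; voiced obstruents become voiceless word-finally, yielding [ʃ] there.

/fosɛʒ/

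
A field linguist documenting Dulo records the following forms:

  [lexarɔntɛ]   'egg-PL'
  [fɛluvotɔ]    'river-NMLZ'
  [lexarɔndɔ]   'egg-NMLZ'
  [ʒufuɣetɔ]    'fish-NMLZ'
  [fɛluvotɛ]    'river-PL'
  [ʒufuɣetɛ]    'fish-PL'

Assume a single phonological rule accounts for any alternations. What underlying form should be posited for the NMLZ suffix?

/-dɔ/

The NMLZ suffix surfaces as [-dɔ] and [-tɔ], depending on the final segment of the stem.
By contrast the PL suffix keeps its initial [t] throughout — that segment must be underlying.
So the underlying form is /-dɔ/, and voiced stops become voiceless after a vowel.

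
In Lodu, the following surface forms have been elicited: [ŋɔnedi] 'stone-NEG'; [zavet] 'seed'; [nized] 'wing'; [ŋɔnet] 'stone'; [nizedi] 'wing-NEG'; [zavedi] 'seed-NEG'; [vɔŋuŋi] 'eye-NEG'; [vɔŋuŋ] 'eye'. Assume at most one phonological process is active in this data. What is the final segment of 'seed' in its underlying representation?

/t/

In [zavedi] and [zavet] the final segment of 'seed' alternates: [d] ~ [t].
If /d/ were underlying and a rule turned it into [t] in isolation, 'wing' would also alternate; but it has [d] in both [nizedi] and [nized].
The underlying segment must be /t/; voiceless stops become voiced between vowels, yielding [d] there.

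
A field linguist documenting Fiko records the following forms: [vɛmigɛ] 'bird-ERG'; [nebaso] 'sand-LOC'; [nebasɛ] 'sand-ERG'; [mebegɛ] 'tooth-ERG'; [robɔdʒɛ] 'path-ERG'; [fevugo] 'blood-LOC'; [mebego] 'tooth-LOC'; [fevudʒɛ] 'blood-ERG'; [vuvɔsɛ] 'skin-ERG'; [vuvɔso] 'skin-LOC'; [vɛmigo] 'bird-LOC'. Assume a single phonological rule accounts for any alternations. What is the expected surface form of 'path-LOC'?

The stem for 'blood' ends in [g] in [fevugo] but [dʒ] in [fevudʒɛ].
Compare 'tooth', with invariant [g] in [mebego] and [mebegɛ]: an analysis with underlying /g/ and a rule producing [dʒ] before the ERG suffix would wrongly predict alternation here too.
The underlying segment must be /dʒ/; palato-alveolar /dʒ/ becomes [g] when no front vowel follows, yielding [g] there.
From [robɔdʒɛ] the stem 'path' is /robɔdʒ/; when no front vowel follows this yields [robɔgo].

[robɔgo]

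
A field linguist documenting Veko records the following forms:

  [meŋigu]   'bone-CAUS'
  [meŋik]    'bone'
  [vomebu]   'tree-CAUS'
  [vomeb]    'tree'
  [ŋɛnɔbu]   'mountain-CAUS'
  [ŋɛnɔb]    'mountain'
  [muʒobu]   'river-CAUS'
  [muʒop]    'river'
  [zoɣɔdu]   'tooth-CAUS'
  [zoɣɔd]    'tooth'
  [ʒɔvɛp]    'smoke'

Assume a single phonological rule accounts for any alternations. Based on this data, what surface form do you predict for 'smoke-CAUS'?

[ʒɔvɛbu]

In [muʒobu] and [muʒop] the final segment of 'river' alternates: [b] ~ [p].
But 'tree' keeps [b] in both environments ([vomebu], [vomeb]), so there is no rule changing /b/ to [p] in isolation.
So /p/ is underlying, and a rule of intervocalic voicing — voiceless stops become voiced between vowels — gives [b].
The one attested form of 'smoke', [ʒɔvɛp], shows underlying /ʒɔvɛp/. Applying the same rule between vowels gives [ʒɔvɛbu].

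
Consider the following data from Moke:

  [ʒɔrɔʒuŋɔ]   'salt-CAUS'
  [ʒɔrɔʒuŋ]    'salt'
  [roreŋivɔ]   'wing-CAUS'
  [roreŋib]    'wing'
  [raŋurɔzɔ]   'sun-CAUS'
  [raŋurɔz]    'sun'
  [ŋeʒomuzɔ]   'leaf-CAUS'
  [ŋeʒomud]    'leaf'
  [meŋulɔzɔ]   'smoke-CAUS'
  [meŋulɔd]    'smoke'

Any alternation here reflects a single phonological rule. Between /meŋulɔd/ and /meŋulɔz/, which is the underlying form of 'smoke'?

The stem for 'smoke' ends in [z] in [meŋulɔzɔ] but [d] in [meŋulɔd].
If /z/ were underlying and a rule turned it into [d] in isolation, 'sun' would also alternate; but it has [z] in both [raŋurɔzɔ] and [raŋurɔz].
So /d/ is underlying, and a rule of intervocalic spirantization — voiced stops become fricatives between vowels — gives [z].

/meŋulɔd/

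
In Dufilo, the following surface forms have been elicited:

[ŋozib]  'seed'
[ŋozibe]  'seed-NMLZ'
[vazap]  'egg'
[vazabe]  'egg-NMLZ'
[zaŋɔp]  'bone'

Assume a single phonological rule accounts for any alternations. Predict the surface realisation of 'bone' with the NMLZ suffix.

[zaŋɔbe]

In [vazap] and [vazabe] the final segment of 'egg' alternates: [p] ~ [b].
Compare 'seed', with invariant [b] in [ŋozib] and [ŋozibe]: an analysis with underlying /b/ and a rule producing [p] in isolation would wrongly predict alternation here too.
The alternation reflects intervocalic voicing: voiceless stops become voiced between vowels. /p/ is underlying.
The one attested form of 'bone', [zaŋɔp], shows underlying /zaŋɔp/. Applying the same rule between vowels gives [zaŋɔbe].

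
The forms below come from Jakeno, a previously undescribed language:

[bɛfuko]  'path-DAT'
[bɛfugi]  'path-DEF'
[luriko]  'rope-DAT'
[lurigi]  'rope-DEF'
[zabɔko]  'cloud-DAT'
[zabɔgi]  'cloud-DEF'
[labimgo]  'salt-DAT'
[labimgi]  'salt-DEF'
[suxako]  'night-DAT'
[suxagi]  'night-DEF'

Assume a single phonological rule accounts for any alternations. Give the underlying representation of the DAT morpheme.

The DAT suffix surfaces as [-go] and [-ko], depending on the final segment of the stem.
The DEF suffix, which begins with [g], is invariant after every stem; so [g] is not altered by any rule here.
The DAT suffix is therefore /-ko/ underlyingly, with post-nasal voicing: voiceless stops become voiced after a nasal.

/-ko/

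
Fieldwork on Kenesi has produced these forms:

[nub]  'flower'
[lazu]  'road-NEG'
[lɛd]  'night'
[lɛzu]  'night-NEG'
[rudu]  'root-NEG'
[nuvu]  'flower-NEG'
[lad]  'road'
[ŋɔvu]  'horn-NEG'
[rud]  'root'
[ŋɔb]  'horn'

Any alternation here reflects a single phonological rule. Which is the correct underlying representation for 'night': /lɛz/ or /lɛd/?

/lɛz/

In [lɛd] and [lɛzu] the final segment of 'night' alternates: [d] ~ [z].
Compare 'root', with invariant [d] in [rud] and [rudu]: an analysis with underlying /d/ and a rule producing [z] before the NEG suffix would wrongly predict alternation here too.
So /z/ is underlying, and a rule of word-final hardening — voiced fricatives become stops word-finally — gives [d].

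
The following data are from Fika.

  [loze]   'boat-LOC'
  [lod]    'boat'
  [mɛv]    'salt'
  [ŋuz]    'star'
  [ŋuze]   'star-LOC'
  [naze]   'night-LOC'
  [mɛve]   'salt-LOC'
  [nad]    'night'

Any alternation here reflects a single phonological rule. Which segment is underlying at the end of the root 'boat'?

In [lod] and [loze] the final segment of 'boat' alternates: [d] ~ [z].
The stem 'star' ([ŋuz], [ŋuze]) shows [z] unchanged in both environments, so [z] cannot be basic with [d] derived in isolation.
So /d/ is underlying, and a rule of intervocalic spirantization — voiced stops become fricatives between vowels — gives [z].

/d/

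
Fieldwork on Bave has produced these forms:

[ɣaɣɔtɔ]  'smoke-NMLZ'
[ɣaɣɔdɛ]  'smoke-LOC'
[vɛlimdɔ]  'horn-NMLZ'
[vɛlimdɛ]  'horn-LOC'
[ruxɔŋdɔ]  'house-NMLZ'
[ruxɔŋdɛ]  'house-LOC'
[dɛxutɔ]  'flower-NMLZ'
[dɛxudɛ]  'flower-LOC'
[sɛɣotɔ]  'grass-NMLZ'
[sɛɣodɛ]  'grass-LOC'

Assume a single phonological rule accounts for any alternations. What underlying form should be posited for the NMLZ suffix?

/-tɔ/

The NMLZ suffix surfaces as [-dɔ] and [-tɔ], depending on the final segment of the stem.
By contrast the LOC suffix keeps its initial [d] throughout — that segment must be underlying.
So the underlying form is /-tɔ/, and voiceless stops become voiced after a nasal.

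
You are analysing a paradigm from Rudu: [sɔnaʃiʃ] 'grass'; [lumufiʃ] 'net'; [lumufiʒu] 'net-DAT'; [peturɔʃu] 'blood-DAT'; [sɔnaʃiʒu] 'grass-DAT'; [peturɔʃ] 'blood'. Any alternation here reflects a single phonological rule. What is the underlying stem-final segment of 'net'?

'net' shows [ʃ] ~ [ʒ] at the end of the stem ([lumufiʃ] vs [lumufiʒu]).
But 'blood' keeps [ʃ] in both environments ([peturɔʃ], [peturɔʃu]), so there is no rule changing /ʃ/ to [ʒ] before the DAT suffix.
The alternation reflects word-final obstruent devoicing: voiced obstruents become voiceless word-finally. /ʒ/ is underlying.

/ʒ/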